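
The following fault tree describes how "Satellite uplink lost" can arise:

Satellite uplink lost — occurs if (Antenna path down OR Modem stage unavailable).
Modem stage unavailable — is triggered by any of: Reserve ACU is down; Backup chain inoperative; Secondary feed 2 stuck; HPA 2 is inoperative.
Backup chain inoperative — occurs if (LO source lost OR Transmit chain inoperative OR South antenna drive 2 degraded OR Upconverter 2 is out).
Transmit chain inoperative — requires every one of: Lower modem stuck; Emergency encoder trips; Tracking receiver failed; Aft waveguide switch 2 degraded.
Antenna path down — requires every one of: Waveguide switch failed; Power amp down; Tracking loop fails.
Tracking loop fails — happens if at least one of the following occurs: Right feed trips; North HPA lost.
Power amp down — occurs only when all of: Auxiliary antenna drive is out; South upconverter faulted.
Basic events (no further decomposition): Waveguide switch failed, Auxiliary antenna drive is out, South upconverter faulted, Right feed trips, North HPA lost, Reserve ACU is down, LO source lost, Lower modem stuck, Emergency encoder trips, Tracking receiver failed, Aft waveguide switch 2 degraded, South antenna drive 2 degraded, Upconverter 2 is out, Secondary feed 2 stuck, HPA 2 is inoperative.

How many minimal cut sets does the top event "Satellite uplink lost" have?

9

Power amp down [AND]: one cut set from each child combined → 1 × 1 = 1 cut set(s).
Tracking loop fails [OR]: union of children's cut sets → 2 cut set(s).
Antenna path down [AND]: one cut set from each child combined → 1 × 1 × 2 = 2 cut set(s).
Transmit chain inoperative [AND]: one cut set from each child combined → 1 × 1 × 1 × 1 = 1 cut set(s).
Backup chain inoperative [OR]: union of children's cut sets → 4 cut set(s).
Modem stage unavailable [OR]: union of children's cut sets → 7 cut set(s).
Satellite uplink lost [OR]: union of children's cut sets → 9 cut set(s).
Minimal cut sets: {Auxiliary antenna drive is out, Right feed trips, South upconverter faulted, Waveguide switch failed}; {Auxiliary antenna drive is out, North HPA lost, South upconverter faulted, Waveguide switch failed}; {Reserve ACU is down}; {LO source lost}; {Aft waveguide switch 2 degraded, Emergency encoder trips, Lower modem stuck, Tracking receiver failed}; {South antenna drive 2 degraded}; {Upconverter 2 is out}; {Secondary feed 2 stuck}; {HPA 2 is inoperative}.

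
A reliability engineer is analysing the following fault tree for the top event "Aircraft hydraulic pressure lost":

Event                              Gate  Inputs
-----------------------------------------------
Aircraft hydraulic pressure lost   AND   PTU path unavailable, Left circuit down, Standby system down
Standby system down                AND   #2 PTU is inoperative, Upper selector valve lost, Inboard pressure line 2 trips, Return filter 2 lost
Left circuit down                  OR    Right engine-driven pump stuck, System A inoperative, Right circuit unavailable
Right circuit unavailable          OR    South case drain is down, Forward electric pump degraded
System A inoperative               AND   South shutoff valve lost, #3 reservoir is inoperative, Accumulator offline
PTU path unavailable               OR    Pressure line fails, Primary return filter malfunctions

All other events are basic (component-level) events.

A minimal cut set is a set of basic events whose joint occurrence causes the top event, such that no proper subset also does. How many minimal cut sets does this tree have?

PTU path unavailable [OR]: union of children's cut sets → 2 cut set(s).
System A inoperative [AND]: one cut set from each child combined → 1 × 1 × 1 = 1 cut set(s).
Right circuit unavailable [OR]: union of children's cut sets → 2 cut set(s).
Left circuit down [OR]: union of children's cut sets → 4 cut set(s).
Standby system down [AND]: one cut set from each child combined → 1 × 1 × 1 × 1 = 1 cut set(s).
Aircraft hydraulic pressure lost [AND]: one cut set from each child combined → 2 × 4 × 1 = 8 cut set(s).
Minimal cut sets: {#2 PTU is inoperative, Inboard pressure line 2 trips, Pressure line fails, Return filter 2 lost, Right engine-driven pump stuck, Upper selector valve lost}; {#2 PTU is inoperative, #3 reservoir is inoperative, Accumulator offline, Inboard pressure line 2 trips, Pressure line fails, Return filter 2 lost, South shutoff valve lost, Upper selector valve lost}; {#2 PTU is inoperative, Inboard pressure line 2 trips, Pressure line fails, Return filter 2 lost, South case drain is down, Upper selector valve lost}; {#2 PTU is inoperative, Forward electric pump degraded, Inboard pressure line 2 trips, Pressure line fails, Return filter 2 lost, Upper selector valve lost}; {#2 PTU is inoperative, Inboard pressure line 2 trips, Primary return filter malfunctions, Return filter 2 lost, Right engine-driven pump stuck, Upper selector valve lost}; {#2 PTU is inoperative, #3 reservoir is inoperative, Accumulator offline, Inboard pressure line 2 trips, Primary return filter malfunctions, Return filter 2 lost, South shutoff valve lost, Upper selector valve lost}; {#2 PTU is inoperative, Inboard pressure line 2 trips, Primary return filter malfunctions, Return filter 2 lost, South case drain is down, Upper selector valve lost}; {#2 PTU is inoperative, Forward electric pump degraded, Inboard pressure line 2 trips, Primary return filter malfunctions, Return filter 2 lost, Upper selector valve lost}.

8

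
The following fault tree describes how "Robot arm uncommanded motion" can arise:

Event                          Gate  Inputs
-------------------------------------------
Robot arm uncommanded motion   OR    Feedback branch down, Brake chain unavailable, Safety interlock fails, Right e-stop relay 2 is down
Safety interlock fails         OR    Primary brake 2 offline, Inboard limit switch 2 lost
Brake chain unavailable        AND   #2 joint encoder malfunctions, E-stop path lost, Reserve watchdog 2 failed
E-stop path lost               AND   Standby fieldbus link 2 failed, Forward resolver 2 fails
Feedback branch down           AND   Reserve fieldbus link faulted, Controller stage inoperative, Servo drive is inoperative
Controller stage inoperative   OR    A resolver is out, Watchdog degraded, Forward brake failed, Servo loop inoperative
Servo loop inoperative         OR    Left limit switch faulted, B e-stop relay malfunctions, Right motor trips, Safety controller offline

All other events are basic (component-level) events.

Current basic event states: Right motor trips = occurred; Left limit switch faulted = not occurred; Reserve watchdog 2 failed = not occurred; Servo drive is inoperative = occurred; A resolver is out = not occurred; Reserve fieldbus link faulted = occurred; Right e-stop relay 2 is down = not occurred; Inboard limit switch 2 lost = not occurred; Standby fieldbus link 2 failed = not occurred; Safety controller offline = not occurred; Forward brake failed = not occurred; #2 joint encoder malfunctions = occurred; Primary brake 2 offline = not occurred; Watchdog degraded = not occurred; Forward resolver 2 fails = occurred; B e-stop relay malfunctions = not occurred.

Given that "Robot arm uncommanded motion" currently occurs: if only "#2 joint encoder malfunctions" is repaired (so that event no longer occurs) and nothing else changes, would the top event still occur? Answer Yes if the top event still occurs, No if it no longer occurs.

Yes

Counterfactual: set "#2 joint encoder malfunctions" to not occurred.
Servo loop inoperative [OR]: Left limit switch faulted=not, B e-stop relay malfunctions=not, Right motor trips=occurs, Safety controller offline=not → at least one input occurs → occurs.
Controller stage inoperative [OR]: A resolver is out=not, Watchdog degraded=not, Forward brake failed=not, Servo loop inoperative=occurs → at least one input occurs → occurs.
Feedback branch down [AND]: Reserve fieldbus link faulted=occurs, Controller stage inoperative=occurs, Servo drive is inoperative=occurs → all inputs occur → occurs.
E-stop path lost [AND]: Standby fieldbus link 2 failed=not, Forward resolver 2 fails=occurs → not all inputs occur → does not occur.
Brake chain unavailable [AND]: #2 joint encoder malfunctions=not, E-stop path lost=not, Reserve watchdog 2 failed=not → not all inputs occur → does not occur.
Safety interlock fails [OR]: Primary brake 2 offline=not, Inboard limit switch 2 lost=not → no input occurs → does not occur.
Robot arm uncommanded motion [OR]: Feedback branch down=occurs, Brake chain unavailable=not, Safety interlock fails=not, Right e-stop relay 2 is down=not → at least one input occurs → occurs.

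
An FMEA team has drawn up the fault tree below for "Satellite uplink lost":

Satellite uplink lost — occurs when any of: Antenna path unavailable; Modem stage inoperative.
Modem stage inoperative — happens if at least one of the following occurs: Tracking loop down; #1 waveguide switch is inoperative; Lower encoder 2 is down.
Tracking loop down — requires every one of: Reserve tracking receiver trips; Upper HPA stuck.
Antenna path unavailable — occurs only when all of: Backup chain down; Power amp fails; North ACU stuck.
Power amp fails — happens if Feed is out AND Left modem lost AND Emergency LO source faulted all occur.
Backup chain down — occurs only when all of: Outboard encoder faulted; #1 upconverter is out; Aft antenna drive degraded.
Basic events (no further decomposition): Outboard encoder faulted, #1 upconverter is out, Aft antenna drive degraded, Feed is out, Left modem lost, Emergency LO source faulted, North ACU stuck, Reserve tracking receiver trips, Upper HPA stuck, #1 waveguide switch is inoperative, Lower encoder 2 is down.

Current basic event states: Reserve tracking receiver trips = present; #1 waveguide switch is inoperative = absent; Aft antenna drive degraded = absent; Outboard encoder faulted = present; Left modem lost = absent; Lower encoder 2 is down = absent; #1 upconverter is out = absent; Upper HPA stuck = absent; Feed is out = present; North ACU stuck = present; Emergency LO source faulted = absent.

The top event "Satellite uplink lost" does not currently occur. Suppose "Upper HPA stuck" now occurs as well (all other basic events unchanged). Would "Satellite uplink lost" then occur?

Counterfactual: set "Upper HPA stuck" to occurred.
Backup chain down [AND]: Outboard encoder faulted=occurs, #1 upconverter is out=not, Aft antenna drive degraded=not → not all inputs occur → does not occur.
Power amp fails [AND]: Feed is out=occurs, Left modem lost=not, Emergency LO source faulted=not → not all inputs occur → does not occur.
Antenna path unavailable [AND]: Backup chain down=not, Power amp fails=not, North ACU stuck=occurs → not all inputs occur → does not occur.
Tracking loop down [AND]: Reserve tracking receiver trips=occurs, Upper HPA stuck=occurs → all inputs occur → occurs.
Modem stage inoperative [OR]: Tracking loop down=occurs, #1 waveguide switch is inoperative=not, Lower encoder 2 is down=not → at least one input occurs → occurs.
Satellite uplink lost [OR]: Antenna path unavailable=not, Modem stage inoperative=occurs → at least one input occurs → occurs.

Yes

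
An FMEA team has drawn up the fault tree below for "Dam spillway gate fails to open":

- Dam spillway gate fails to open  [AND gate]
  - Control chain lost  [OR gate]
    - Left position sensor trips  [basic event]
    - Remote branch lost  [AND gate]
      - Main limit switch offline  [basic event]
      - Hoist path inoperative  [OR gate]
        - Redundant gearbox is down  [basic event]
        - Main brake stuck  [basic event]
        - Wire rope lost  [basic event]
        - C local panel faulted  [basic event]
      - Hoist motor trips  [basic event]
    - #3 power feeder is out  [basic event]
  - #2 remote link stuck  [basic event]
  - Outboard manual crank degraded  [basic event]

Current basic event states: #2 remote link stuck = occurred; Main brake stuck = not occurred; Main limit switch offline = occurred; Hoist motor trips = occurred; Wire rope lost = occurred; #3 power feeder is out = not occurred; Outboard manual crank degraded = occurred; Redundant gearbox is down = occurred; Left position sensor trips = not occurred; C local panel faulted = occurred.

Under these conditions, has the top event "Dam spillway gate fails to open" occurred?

Yes

Hoist path inoperative [OR]: Redundant gearbox is down=occurs, Main brake stuck=not, Wire rope lost=occurs, C local panel faulted=occurs → at least one input occurs → occurs.
Remote branch lost [AND]: Main limit switch offline=occurs, Hoist path inoperative=occurs, Hoist motor trips=occurs → all inputs occur → occurs.
Control chain lost [OR]: Left position sensor trips=not, Remote branch lost=occurs, #3 power feeder is out=not → at least one input occurs → occurs.
Dam spillway gate fails to open [AND]: Control chain lost=occurs, #2 remote link stuck=occurs, Outboard manual crank degraded=occurs → all inputs occur → occurs.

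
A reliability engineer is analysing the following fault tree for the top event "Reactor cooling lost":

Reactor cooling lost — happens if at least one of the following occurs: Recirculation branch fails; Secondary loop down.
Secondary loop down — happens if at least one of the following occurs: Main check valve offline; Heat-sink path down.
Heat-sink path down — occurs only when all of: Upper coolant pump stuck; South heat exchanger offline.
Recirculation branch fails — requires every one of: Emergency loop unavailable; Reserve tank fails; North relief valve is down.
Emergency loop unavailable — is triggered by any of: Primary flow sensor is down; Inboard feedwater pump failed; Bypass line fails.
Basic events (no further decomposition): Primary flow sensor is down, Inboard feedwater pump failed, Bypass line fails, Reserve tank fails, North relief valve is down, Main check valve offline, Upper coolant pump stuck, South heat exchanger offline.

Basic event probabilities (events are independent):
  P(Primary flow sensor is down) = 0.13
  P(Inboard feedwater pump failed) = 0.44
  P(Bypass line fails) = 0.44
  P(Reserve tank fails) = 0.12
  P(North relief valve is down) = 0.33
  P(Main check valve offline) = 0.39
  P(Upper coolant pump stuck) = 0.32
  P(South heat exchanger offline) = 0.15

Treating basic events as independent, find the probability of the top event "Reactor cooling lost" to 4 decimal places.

P(Emergency loop unavailable) [OR] = 1 − (1−0.13) × (1−0.44) × (1−0.44) = 0.727168
P(Recirculation branch fails) [AND] = 0.727168 × 0.12 × 0.33 = 0.028796
P(Heat-sink path down) [AND] = 0.32 × 0.15 = 0.048000
P(Secondary loop down) [OR] = 1 − (1−0.39) × (1−0.048000) = 0.419280
P(Reactor cooling lost) [OR] = 1 − (1−0.028796) × (1−0.419280) = 0.436002
Rounded to 4 decimal places: P(Reactor cooling lost) ≈ 0.4360.

0.4360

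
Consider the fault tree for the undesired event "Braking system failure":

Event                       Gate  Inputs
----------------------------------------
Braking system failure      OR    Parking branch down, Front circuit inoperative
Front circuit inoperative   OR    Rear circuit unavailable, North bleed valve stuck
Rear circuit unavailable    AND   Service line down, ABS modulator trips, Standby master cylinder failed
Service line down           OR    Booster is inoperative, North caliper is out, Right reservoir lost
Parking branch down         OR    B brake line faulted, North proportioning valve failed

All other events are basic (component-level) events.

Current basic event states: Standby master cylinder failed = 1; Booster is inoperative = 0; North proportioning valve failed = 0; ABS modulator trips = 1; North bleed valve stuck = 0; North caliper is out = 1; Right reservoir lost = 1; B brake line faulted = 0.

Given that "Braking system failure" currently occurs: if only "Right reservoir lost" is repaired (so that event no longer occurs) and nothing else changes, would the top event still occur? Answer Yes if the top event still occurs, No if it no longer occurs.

Counterfactual: set "Right reservoir lost" to not occurred.
Parking branch down [OR]: B brake line faulted=not, North proportioning valve failed=not → no input occurs → does not occur.
Service line down [OR]: Booster is inoperative=not, North caliper is out=occurs, Right reservoir lost=not → at least one input occurs → occurs.
Rear circuit unavailable [AND]: Service line down=occurs, ABS modulator trips=occurs, Standby master cylinder failed=occurs → all inputs occur → occurs.
Front circuit inoperative [OR]: Rear circuit unavailable=occurs, North bleed valve stuck=not → at least one input occurs → occurs.
Braking system failure [OR]: Parking branch down=not, Front circuit inoperative=occurs → at least one input occurs → occurs.

Yes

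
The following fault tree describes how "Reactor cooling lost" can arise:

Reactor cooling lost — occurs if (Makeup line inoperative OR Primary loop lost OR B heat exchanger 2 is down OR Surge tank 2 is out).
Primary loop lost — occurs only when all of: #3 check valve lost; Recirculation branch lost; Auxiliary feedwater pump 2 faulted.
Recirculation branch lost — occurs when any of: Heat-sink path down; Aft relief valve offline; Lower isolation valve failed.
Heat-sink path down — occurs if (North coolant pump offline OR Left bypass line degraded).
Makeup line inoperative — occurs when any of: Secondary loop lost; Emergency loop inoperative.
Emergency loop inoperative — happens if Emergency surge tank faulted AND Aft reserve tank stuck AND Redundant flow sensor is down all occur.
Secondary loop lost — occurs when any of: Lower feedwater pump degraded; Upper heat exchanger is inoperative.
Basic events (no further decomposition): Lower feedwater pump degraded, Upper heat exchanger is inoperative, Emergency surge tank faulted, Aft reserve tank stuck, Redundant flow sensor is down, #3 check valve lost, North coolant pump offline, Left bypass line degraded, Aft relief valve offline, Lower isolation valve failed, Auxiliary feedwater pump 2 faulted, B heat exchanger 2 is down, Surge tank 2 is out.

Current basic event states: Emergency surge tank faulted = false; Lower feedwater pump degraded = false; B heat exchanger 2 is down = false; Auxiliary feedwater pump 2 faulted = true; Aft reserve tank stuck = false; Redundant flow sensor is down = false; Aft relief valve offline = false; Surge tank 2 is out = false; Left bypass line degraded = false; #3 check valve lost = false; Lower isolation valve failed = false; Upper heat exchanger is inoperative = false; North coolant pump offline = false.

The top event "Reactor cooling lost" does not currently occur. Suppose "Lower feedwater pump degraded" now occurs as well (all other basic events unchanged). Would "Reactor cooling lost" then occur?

Counterfactual: set "Lower feedwater pump degraded" to occurred.
Secondary loop lost [OR]: Lower feedwater pump degraded=occurs, Upper heat exchanger is inoperative=not → at least one input occurs → occurs.
Emergency loop inoperative [AND]: Emergency surge tank faulted=not, Aft reserve tank stuck=not, Redundant flow sensor is down=not → not all inputs occur → does not occur.
Makeup line inoperative [OR]: Secondary loop lost=occurs, Emergency loop inoperative=not → at least one input occurs → occurs.
Heat-sink path down [OR]: North coolant pump offline=not, Left bypass line degraded=not → no input occurs → does not occur.
Recirculation branch lost [OR]: Heat-sink path down=not, Aft relief valve offline=not, Lower isolation valve failed=not → no input occurs → does not occur.
Primary loop lost [AND]: #3 check valve lost=not, Recirculation branch lost=not, Auxiliary feedwater pump 2 faulted=occurs → not all inputs occur → does not occur.
Reactor cooling lost [OR]: Makeup line inoperative=occurs, Primary loop lost=not, B heat exchanger 2 is down=not, Surge tank 2 is out=not → at least one input occurs → occurs.

Yes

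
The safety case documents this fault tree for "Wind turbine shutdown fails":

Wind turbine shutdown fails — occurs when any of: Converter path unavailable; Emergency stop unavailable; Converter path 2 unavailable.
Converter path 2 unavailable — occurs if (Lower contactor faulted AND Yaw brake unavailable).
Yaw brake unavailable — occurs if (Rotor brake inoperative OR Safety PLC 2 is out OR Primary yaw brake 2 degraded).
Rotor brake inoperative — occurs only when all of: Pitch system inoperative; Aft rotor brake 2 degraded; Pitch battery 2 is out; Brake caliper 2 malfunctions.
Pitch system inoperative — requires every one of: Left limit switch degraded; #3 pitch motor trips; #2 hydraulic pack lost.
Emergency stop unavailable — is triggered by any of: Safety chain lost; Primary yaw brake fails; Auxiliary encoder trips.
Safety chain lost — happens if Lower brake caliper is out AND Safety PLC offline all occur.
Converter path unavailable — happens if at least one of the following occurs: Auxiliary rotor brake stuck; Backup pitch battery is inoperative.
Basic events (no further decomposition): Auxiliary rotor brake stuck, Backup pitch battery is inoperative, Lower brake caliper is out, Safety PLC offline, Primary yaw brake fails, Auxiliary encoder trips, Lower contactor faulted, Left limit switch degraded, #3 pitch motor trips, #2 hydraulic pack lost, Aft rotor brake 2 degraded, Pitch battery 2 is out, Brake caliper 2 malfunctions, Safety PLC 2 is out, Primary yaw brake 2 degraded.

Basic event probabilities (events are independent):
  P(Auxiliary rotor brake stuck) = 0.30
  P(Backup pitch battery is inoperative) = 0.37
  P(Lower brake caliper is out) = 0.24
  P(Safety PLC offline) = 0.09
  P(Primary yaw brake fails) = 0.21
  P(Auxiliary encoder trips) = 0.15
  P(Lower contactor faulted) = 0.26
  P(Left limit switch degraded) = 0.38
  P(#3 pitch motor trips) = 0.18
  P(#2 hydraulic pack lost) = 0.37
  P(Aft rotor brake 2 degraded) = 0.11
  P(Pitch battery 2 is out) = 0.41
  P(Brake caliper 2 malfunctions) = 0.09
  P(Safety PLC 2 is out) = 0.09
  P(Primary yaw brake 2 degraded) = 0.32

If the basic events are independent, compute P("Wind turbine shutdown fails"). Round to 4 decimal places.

P(Converter path unavailable) [OR] = 1 − (1−0.30) × (1−0.37) = 0.559000
P(Safety chain lost) [AND] = 0.24 × 0.09 = 0.021600
P(Emergency stop unavailable) [OR] = 1 − (1−0.021600) × (1−0.21) × (1−0.15) = 0.343004
P(Pitch system inoperative) [AND] = 0.38 × 0.18 × 0.37 = 0.025308
P(Rotor brake inoperative) [AND] = 0.025308 × 0.11 × 0.41 × 0.09 = 0.000103
P(Yaw brake unavailable) [OR] = 1 − (1−0.000103) × (1−0.09) × (1−0.32) = 0.381264
P(Converter path 2 unavailable) [AND] = 0.26 × 0.381264 = 0.099129
P(Wind turbine shutdown fails) [OR] = 1 − (1−0.559000) × (1−0.343004) × (1−0.099129) = 0.738986
Rounded to 4 decimal places: P(Wind turbine shutdown fails) ≈ 0.7390.

0.7390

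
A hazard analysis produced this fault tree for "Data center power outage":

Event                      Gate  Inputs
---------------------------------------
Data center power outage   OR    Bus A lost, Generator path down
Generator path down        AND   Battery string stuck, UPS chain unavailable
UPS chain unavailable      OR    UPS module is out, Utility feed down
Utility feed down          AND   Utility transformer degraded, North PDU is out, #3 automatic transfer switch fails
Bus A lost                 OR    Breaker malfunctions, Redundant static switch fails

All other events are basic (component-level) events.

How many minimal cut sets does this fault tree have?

Bus A lost [OR]: union of children's cut sets → 2 cut set(s).
Utility feed down [AND]: one cut set from each child combined → 1 × 1 × 1 = 1 cut set(s).
UPS chain unavailable [OR]: union of children's cut sets → 2 cut set(s).
Generator path down [AND]: one cut set from each child combined → 1 × 2 = 2 cut set(s).
Data center power outage [OR]: union of children's cut sets → 4 cut set(s).
Minimal cut sets: {Breaker malfunctions}; {Redundant static switch fails}; {Battery string stuck, UPS module is out}; {#3 automatic transfer switch fails, Battery string stuck, North PDU is out, Utility transformer degraded}.

4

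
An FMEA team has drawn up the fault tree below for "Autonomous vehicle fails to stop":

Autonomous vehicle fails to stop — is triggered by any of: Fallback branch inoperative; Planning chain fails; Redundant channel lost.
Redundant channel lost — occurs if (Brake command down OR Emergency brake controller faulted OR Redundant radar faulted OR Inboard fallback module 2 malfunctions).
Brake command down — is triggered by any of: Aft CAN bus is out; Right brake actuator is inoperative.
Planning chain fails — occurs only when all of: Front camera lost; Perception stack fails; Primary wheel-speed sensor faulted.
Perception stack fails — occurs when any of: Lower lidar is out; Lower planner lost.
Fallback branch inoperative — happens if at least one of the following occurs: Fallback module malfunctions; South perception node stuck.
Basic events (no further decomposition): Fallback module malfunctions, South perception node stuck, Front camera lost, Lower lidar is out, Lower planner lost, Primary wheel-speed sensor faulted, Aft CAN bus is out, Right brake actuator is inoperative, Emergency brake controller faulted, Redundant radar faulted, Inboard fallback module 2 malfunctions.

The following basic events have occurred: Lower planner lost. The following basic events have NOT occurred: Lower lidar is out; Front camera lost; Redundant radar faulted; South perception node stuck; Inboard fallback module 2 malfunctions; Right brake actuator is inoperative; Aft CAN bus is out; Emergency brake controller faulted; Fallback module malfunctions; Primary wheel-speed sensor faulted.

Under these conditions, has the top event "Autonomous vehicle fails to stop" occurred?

Fallback branch inoperative [OR]: Fallback module malfunctions=not, South perception node stuck=not → no input occurs → does not occur.
Perception stack fails [OR]: Lower lidar is out=not, Lower planner lost=occurs → at least one input occurs → occurs.
Planning chain fails [AND]: Front camera lost=not, Perception stack fails=occurs, Primary wheel-speed sensor faulted=not → not all inputs occur → does not occur.
Brake command down [OR]: Aft CAN bus is out=not, Right brake actuator is inoperative=not → no input occurs → does not occur.
Redundant channel lost [OR]: Brake command down=not, Emergency brake controller faulted=not, Redundant radar faulted=not, Inboard fallback module 2 malfunctions=not → no input occurs → does not occur.
Autonomous vehicle fails to stop [OR]: Fallback branch inoperative=not, Planning chain fails=not, Redundant channel lost=not → no input occurs → does not occur.

No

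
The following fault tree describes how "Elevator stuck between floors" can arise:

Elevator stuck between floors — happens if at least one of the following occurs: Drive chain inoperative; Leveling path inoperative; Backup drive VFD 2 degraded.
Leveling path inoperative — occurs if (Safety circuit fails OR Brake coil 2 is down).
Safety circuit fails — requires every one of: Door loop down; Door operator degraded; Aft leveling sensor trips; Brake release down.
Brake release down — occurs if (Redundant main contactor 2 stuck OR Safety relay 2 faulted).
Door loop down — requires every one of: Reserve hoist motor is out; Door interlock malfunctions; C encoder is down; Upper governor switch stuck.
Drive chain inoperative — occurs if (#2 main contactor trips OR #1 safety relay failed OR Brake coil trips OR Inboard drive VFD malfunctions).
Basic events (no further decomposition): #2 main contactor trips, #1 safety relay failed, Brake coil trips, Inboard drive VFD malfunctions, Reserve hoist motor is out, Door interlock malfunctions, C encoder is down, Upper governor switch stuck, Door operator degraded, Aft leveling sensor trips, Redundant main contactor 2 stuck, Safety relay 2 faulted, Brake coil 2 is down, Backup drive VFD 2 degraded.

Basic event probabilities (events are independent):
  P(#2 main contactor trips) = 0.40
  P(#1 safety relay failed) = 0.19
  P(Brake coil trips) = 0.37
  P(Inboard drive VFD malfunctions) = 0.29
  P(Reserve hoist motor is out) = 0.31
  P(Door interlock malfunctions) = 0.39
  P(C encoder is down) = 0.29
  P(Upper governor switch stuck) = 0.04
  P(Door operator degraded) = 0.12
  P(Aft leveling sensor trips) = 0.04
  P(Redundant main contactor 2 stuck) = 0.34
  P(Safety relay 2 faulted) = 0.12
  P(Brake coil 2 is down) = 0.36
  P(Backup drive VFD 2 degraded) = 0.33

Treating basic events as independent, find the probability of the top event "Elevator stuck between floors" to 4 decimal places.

P(Drive chain inoperative) [OR] = 1 − (1−0.40) × (1−0.19) × (1−0.37) × (1−0.29) = 0.782612
P(Door loop down) [AND] = 0.31 × 0.39 × 0.29 × 0.04 = 0.001402
P(Brake release down) [OR] = 1 − (1−0.34) × (1−0.12) = 0.419200
P(Safety circuit fails) [AND] = 0.001402 × 0.12 × 0.04 × 0.419200 = 0.000003
P(Leveling path inoperative) [OR] = 1 − (1−0.000003) × (1−0.36) = 0.360002
P(Elevator stuck between floors) [OR] = 1 − (1−0.782612) × (1−0.360002) × (1−0.33) = 0.906784
Rounded to 4 decimal places: P(Elevator stuck between floors) ≈ 0.9068.

0.9068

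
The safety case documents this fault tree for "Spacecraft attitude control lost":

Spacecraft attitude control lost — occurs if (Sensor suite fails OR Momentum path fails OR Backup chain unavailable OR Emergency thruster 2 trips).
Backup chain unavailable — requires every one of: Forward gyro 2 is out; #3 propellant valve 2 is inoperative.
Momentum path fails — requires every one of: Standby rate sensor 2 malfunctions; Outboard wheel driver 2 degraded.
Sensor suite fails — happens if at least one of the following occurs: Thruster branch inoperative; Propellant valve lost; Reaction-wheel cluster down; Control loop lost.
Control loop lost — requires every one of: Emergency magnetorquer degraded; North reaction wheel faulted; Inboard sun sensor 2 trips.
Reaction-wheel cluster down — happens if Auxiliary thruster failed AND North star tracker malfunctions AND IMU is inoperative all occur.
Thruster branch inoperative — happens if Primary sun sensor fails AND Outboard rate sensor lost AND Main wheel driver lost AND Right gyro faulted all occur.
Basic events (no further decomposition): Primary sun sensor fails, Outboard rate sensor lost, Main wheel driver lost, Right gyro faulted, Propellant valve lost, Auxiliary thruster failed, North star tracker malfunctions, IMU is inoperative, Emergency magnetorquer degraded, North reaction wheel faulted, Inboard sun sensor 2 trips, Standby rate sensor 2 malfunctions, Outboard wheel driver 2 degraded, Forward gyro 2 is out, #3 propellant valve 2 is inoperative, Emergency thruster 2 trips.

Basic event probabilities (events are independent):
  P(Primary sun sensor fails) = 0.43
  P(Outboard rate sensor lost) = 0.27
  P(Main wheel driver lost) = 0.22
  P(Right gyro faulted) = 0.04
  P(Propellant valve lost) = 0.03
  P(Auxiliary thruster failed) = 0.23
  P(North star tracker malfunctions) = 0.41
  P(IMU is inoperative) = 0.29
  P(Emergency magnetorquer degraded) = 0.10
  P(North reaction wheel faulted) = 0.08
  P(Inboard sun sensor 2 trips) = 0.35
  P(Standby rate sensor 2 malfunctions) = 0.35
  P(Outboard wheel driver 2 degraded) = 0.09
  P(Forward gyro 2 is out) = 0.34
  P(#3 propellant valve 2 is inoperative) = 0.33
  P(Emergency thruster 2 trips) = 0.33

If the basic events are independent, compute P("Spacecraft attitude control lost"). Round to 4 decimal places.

P(Thruster branch inoperative) [AND] = 0.43 × 0.27 × 0.22 × 0.04 = 0.001022
P(Reaction-wheel cluster down) [AND] = 0.23 × 0.41 × 0.29 = 0.027347
P(Control loop lost) [AND] = 0.10 × 0.08 × 0.35 = 0.002800
P(Sensor suite fails) [OR] = 1 − (1−0.001022) × (1−0.03) × (1−0.027347) × (1−0.002800) = 0.060130
P(Momentum path fails) [AND] = 0.35 × 0.09 = 0.031500
P(Backup chain unavailable) [AND] = 0.34 × 0.33 = 0.112200
P(Spacecraft attitude control lost) [OR] = 1 − (1−0.060130) × (1−0.031500) × (1−0.112200) × (1−0.33) = 0.458551
Rounded to 4 decimal places: P(Spacecraft attitude control lost) ≈ 0.4586.

0.4586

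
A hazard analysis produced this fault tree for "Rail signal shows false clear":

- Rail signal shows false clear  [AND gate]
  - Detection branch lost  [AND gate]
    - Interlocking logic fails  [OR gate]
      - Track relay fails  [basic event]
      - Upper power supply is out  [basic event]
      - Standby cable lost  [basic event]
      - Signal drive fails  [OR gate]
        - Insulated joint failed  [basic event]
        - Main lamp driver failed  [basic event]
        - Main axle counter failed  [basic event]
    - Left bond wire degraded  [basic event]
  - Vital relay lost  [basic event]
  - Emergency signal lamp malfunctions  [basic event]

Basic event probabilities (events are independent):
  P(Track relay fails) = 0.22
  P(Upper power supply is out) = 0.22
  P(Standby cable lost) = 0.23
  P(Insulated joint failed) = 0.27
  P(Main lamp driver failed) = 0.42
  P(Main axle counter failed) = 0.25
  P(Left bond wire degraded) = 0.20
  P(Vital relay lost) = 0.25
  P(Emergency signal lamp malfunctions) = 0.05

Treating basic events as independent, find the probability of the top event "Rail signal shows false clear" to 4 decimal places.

0.0021

P(Signal drive fails) [OR] = 1 − (1−0.27) × (1−0.42) × (1−0.25) = 0.682450
P(Interlocking logic fails) [OR] = 1 − (1−0.22) × (1−0.22) × (1−0.23) × (1−0.682450) = 0.851238
P(Detection branch lost) [AND] = 0.851238 × 0.20 = 0.170248
P(Rail signal shows false clear) [AND] = 0.170248 × 0.25 × 0.05 = 0.002128
Rounded to 4 decimal places: P(Rail signal shows false clear) ≈ 0.0021.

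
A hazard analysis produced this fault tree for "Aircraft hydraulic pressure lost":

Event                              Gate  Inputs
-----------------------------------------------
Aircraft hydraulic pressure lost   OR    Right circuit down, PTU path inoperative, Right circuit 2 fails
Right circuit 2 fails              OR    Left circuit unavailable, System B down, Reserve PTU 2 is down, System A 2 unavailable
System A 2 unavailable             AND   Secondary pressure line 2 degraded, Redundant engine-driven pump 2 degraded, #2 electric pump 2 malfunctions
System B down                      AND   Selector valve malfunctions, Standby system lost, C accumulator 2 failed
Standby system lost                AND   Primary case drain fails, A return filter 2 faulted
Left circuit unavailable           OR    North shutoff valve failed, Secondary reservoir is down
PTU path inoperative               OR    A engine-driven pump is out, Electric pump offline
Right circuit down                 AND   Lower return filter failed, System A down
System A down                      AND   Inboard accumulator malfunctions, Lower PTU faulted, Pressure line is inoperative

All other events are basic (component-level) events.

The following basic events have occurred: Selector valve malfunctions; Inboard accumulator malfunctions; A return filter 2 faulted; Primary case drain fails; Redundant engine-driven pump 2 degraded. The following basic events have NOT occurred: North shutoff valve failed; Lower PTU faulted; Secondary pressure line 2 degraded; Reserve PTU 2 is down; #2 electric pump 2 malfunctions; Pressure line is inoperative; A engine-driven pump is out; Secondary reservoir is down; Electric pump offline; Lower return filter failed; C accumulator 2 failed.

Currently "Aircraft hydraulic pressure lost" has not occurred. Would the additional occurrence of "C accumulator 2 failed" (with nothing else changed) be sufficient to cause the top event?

Yes

Counterfactual: set "C accumulator 2 failed" to occurred.
System A down [AND]: Inboard accumulator malfunctions=occurs, Lower PTU faulted=not, Pressure line is inoperative=not → not all inputs occur → does not occur.
Right circuit down [AND]: Lower return filter failed=not, System A down=not → not all inputs occur → does not occur.
PTU path inoperative [OR]: A engine-driven pump is out=not, Electric pump offline=not → no input occurs → does not occur.
Left circuit unavailable [OR]: North shutoff valve failed=not, Secondary reservoir is down=not → no input occurs → does not occur.
Standby system lost [AND]: Primary case drain fails=occurs, A return filter 2 faulted=occurs → all inputs occur → occurs.
System B down [AND]: Selector valve malfunctions=occurs, Standby system lost=occurs, C accumulator 2 failed=occurs → all inputs occur → occurs.
System A 2 unavailable [AND]: Secondary pressure line 2 degraded=not, Redundant engine-driven pump 2 degraded=occurs, #2 electric pump 2 malfunctions=not → not all inputs occur → does not occur.
Right circuit 2 fails [OR]: Left circuit unavailable=not, System B down=occurs, Reserve PTU 2 is down=not, System A 2 unavailable=not → at least one input occurs → occurs.
Aircraft hydraulic pressure lost [OR]: Right circuit down=not, PTU path inoperative=not, Right circuit 2 fails=occurs → at least one input occurs → occurs.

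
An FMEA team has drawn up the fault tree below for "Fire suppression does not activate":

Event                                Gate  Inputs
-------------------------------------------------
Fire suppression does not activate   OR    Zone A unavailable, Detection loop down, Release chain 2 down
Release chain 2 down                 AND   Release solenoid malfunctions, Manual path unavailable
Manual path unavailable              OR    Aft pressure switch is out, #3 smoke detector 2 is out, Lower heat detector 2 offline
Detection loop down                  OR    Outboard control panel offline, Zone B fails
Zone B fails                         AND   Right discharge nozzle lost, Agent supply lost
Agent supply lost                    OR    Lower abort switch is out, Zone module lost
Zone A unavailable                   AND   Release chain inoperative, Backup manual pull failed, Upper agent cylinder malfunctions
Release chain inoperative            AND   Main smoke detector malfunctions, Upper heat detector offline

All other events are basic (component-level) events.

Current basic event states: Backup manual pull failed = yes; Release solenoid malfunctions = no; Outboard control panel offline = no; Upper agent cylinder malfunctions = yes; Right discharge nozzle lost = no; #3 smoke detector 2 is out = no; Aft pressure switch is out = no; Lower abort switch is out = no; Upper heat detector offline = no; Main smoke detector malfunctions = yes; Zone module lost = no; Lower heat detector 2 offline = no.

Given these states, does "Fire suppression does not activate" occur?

No

Release chain inoperative [AND]: Main smoke detector malfunctions=occurs, Upper heat detector offline=not → not all inputs occur → does not occur.
Zone A unavailable [AND]: Release chain inoperative=not, Backup manual pull failed=occurs, Upper agent cylinder malfunctions=occurs → not all inputs occur → does not occur.
Agent supply lost [OR]: Lower abort switch is out=not, Zone module lost=not → no input occurs → does not occur.
Zone B fails [AND]: Right discharge nozzle lost=not, Agent supply lost=not → not all inputs occur → does not occur.
Detection loop down [OR]: Outboard control panel offline=not, Zone B fails=not → no input occurs → does not occur.
Manual path unavailable [OR]: Aft pressure switch is out=not, #3 smoke detector 2 is out=not, Lower heat detector 2 offline=not → no input occurs → does not occur.
Release chain 2 down [AND]: Release solenoid malfunctions=not, Manual path unavailable=not → not all inputs occur → does not occur.
Fire suppression does not activate [OR]: Zone A unavailable=not, Detection loop down=not, Release chain 2 down=not → no input occurs → does not occur.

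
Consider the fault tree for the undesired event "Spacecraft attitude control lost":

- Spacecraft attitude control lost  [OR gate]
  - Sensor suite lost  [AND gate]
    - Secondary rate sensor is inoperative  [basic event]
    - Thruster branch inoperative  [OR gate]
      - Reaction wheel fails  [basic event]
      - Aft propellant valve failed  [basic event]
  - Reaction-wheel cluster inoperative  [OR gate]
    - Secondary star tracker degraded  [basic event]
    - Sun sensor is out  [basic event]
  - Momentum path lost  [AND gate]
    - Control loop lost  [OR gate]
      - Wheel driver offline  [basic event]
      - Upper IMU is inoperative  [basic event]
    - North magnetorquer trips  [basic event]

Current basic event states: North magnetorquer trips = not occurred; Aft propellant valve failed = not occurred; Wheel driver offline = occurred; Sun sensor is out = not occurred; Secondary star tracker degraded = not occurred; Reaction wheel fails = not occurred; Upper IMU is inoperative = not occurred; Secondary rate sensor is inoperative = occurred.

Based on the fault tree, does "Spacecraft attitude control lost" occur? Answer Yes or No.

No

Thruster branch inoperative [OR]: Reaction wheel fails=not, Aft propellant valve failed=not → no input occurs → does not occur.
Sensor suite lost [AND]: Secondary rate sensor is inoperative=occurs, Thruster branch inoperative=not → not all inputs occur → does not occur.
Reaction-wheel cluster inoperative [OR]: Secondary star tracker degraded=not, Sun sensor is out=not → no input occurs → does not occur.
Control loop lost [OR]: Wheel driver offline=occurs, Upper IMU is inoperative=not → at least one input occurs → occurs.
Momentum path lost [AND]: Control loop lost=occurs, North magnetorquer trips=not → not all inputs occur → does not occur.
Spacecraft attitude control lost [OR]: Sensor suite lost=not, Reaction-wheel cluster inoperative=not, Momentum path lost=not → no input occurs → does not occur.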